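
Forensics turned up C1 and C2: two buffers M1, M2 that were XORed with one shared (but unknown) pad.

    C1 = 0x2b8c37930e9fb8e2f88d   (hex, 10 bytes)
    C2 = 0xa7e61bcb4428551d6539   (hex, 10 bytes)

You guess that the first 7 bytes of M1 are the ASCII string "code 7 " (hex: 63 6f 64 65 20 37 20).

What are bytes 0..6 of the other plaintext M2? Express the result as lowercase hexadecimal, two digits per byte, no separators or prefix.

First, C1 ⊕ C2 = (M1 ⊕ K) ⊕ (M2 ⊕ K) = M1 ⊕ M2, so the key drops out. Then M2 = (M1 ⊕ M2) ⊕ M1 over the first 7 bytes.
byte 0: (2b ⊕ a7) ⊕ 63 = 8c ⊕ 63 = ef
byte 1: (8c ⊕ e6) ⊕ 6f = 6a ⊕ 6f = 05
byte 2: (37 ⊕ 1b) ⊕ 64 = 2c ⊕ 64 = 48
byte 3: (93 ⊕ cb) ⊕ 65 = 58 ⊕ 65 = 3d
byte 4: (0e ⊕ 44) ⊕ 20 = 4a ⊕ 20 = 6a
byte 5: (9f ⊕ 28) ⊕ 37 = b7 ⊕ 37 = 80
byte 6: (b8 ⊕ 55) ⊕ 20 = ed ⊕ 20 = cd

ef05483d6a80cd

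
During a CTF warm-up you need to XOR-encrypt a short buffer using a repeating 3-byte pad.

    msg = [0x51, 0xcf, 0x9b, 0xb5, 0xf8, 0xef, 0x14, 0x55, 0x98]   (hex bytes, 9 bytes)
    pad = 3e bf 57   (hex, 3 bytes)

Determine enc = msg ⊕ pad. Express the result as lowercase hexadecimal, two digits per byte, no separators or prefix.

6f70cc8b47b82aeacf

The 3-byte key repeats, so the effective keystream is 3e bf 57 3e bf 57 3e bf 57.
byte 0: 51 XOR 3e = 6f
byte 1: cf XOR bf = 70
byte 2: 9b XOR 57 = cc
byte 3: b5 XOR 3e = 8b
byte 4: f8 XOR bf = 47
byte 5: ef XOR 57 = b8
byte 6: 14 XOR 3e = 2a
byte 7: 55 XOR bf = ea
byte 8: 98 XOR 57 = cf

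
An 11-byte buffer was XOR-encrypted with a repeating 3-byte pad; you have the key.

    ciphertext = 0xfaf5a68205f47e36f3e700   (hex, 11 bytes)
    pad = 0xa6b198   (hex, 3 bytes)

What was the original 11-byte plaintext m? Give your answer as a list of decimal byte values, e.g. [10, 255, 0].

[92, 68, 62, 36, 180, 108, 216, 135, 107, 65, 177]

The 3-byte key repeats, so the effective keystream is a6 b1 98 a6 b1 98 a6 b1 98 a6 b1.
byte 0: fa ^ a6 = 5c
byte 1: f5 ^ b1 = 44
byte 2: a6 ^ 98 = 3e
byte 3: 82 ^ a6 = 24
byte 4: 05 ^ b1 = b4
byte 5: f4 ^ 98 = 6c
byte 6: 7e ^ a6 = d8
byte 7: 36 ^ b1 = 87
byte 8: f3 ^ 98 = 6b
byte 9: e7 ^ a6 = 41
byte 10: 00 ^ b1 = b1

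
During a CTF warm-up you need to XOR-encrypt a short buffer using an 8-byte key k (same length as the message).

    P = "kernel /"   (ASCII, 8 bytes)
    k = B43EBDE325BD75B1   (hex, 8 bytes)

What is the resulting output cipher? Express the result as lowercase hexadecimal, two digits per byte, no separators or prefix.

XOR is its own inverse, so applying the key byte-wise gives the result directly.
byte 0: 01101011 ^ 10110100 = 11011111
byte 1: 01100101 ^ 00111110 = 01011011
byte 2: 01110010 ^ 10111101 = 11001111
byte 3: 01101110 ^ 11100011 = 10001101
byte 4: 01100101 ^ 00100101 = 01000000
byte 5: 01101100 ^ 10111101 = 11010001
byte 6: 00100000 ^ 01110101 = 01010101
byte 7: 00101111 ^ 10110001 = 10011110

df5bcf8d40d1559e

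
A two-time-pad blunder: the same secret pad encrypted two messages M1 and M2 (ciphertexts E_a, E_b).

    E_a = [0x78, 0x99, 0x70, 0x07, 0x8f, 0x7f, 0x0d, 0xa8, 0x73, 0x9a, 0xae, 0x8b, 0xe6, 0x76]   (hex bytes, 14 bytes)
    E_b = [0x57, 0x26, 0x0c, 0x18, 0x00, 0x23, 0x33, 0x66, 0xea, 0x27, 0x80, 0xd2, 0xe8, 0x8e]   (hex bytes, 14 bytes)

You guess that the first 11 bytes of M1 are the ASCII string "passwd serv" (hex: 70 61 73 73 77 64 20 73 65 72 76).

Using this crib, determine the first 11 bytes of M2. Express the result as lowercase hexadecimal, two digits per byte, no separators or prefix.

First, E_a ⊕ E_b = (M1 ⊕ K) ⊕ (M2 ⊕ K) = M1 ⊕ M2, so the key drops out. Then M2 = (M1 ⊕ M2) ⊕ M1 over the first 11 bytes.
byte 0: (78 XOR 57) XOR 70 = 2f XOR 70 = 5f
byte 1: (99 XOR 26) XOR 61 = bf XOR 61 = de
byte 2: (70 XOR 0c) XOR 73 = 7c XOR 73 = 0f
byte 3: (07 XOR 18) XOR 73 = 1f XOR 73 = 6c
byte 4: (8f XOR 00) XOR 77 = 8f XOR 77 = f8
byte 5: (7f XOR 23) XOR 64 = 5c XOR 64 = 38
byte 6: (0d XOR 33) XOR 20 = 3e XOR 20 = 1e
byte 7: (a8 XOR 66) XOR 73 = ce XOR 73 = bd
byte 8: (73 XOR ea) XOR 65 = 99 XOR 65 = fc
byte 9: (9a XOR 27) XOR 72 = bd XOR 72 = cf
byte 10: (ae XOR 80) XOR 76 = 2e XOR 76 = 58

5fde0f6cf8381ebdfccf58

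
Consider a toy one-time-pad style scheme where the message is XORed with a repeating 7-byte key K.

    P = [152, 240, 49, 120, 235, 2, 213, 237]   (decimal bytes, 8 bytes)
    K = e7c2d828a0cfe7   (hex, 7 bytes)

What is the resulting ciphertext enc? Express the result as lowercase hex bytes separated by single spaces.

7f 32 e9 50 4b cd 32 0a

The 7-byte key repeats, so the effective keystream is e7 c2 d8 28 a0 cf e7 e7.
byte 0: 98 XOR e7 = 7f
byte 1: f0 XOR c2 = 32
byte 2: 31 XOR d8 = e9
byte 3: 78 XOR 28 = 50
byte 4: eb XOR a0 = 4b
byte 5: 02 XOR cf = cd
byte 6: d5 XOR e7 = 32
byte 7: ed XOR e7 = 0a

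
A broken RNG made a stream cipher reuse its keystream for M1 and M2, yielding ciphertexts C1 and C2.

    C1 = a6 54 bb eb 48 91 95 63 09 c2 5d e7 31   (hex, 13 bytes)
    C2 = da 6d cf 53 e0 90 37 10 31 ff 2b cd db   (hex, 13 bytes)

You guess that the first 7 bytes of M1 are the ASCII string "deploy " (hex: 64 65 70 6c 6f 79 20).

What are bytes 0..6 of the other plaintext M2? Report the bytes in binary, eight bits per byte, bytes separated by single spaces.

00011000 01011100 00000100 11010100 11000111 01111000 10000010

First, C1 ⊕ C2 = (M1 ⊕ K) ⊕ (M2 ⊕ K) = M1 ⊕ M2, so the key drops out. Then M2 = (M1 ⊕ M2) ⊕ M1 over the first 7 bytes.
byte 0: (a6 xor da) xor 64 = 7c xor 64 = 18
byte 1: (54 xor 6d) xor 65 = 39 xor 65 = 5c
byte 2: (bb xor cf) xor 70 = 74 xor 70 = 04
byte 3: (eb xor 53) xor 6c = b8 xor 6c = d4
byte 4: (48 xor e0) xor 6f = a8 xor 6f = c7
byte 5: (91 xor 90) xor 79 = 01 xor 79 = 78
byte 6: (95 xor 37) xor 20 = a2 xor 20 = 82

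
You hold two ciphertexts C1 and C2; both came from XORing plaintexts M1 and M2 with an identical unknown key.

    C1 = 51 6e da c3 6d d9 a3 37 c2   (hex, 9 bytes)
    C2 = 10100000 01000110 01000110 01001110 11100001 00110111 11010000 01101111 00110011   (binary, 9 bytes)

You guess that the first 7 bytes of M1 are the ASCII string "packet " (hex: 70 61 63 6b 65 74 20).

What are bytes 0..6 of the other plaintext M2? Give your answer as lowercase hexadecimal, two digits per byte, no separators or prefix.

8149ffe6e99a53

First, C1 ⊕ C2 = (M1 ⊕ K) ⊕ (M2 ⊕ K) = M1 ⊕ M2, so the key drops out. Then M2 = (M1 ⊕ M2) ⊕ M1 over the first 7 bytes.
byte 0: (51 xor a0) xor 70 = f1 xor 70 = 81
byte 1: (6e xor 46) xor 61 = 28 xor 61 = 49
byte 2: (da xor 46) xor 63 = 9c xor 63 = ff
byte 3: (c3 xor 4e) xor 6b = 8d xor 6b = e6
byte 4: (6d xor e1) xor 65 = 8c xor 65 = e9
byte 5: (d9 xor 37) xor 74 = ee xor 74 = 9a
byte 6: (a3 xor d0) xor 20 = 73 xor 20 = 53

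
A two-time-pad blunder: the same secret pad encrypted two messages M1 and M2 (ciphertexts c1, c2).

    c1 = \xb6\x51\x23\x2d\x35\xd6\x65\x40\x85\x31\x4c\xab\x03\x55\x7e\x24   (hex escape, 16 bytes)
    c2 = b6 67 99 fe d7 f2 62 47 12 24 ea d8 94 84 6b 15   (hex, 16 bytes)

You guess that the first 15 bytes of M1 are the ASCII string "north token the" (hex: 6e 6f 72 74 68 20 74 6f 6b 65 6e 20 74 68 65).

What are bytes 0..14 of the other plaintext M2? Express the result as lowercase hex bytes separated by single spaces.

First, c1 ⊕ c2 = (M1 ⊕ K) ⊕ (M2 ⊕ K) = M1 ⊕ M2, so the key drops out. Then M2 = (M1 ⊕ M2) ⊕ M1 over the first 15 bytes.
byte 0: (b6 ^ b6) ^ 6e = 00 ^ 6e = 6e
byte 1: (51 ^ 67) ^ 6f = 36 ^ 6f = 59
byte 2: (23 ^ 99) ^ 72 = ba ^ 72 = c8
byte 3: (2d ^ fe) ^ 74 = d3 ^ 74 = a7
byte 4: (35 ^ d7) ^ 68 = e2 ^ 68 = 8a
byte 5: (d6 ^ f2) ^ 20 = 24 ^ 20 = 04
byte 6: (65 ^ 62) ^ 74 = 07 ^ 74 = 73
byte 7: (40 ^ 47) ^ 6f = 07 ^ 6f = 68
byte 8: (85 ^ 12) ^ 6b = 97 ^ 6b = fc
byte 9: (31 ^ 24) ^ 65 = 15 ^ 65 = 70
byte 10: (4c ^ ea) ^ 6e = a6 ^ 6e = c8
byte 11: (ab ^ d8) ^ 20 = 73 ^ 20 = 53
byte 12: (03 ^ 94) ^ 74 = 97 ^ 74 = e3
byte 13: (55 ^ 84) ^ 68 = d1 ^ 68 = b9
byte 14: (7e ^ 6b) ^ 65 = 15 ^ 65 = 70

6e 59 c8 a7 8a 04 73 68 fc 70 c8 53 e3 b9 70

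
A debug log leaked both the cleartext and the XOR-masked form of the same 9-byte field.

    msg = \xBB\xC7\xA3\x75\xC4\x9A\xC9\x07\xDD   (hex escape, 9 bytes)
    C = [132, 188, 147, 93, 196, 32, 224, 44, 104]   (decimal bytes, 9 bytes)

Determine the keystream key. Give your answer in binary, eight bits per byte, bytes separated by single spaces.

00111111 01111011 00110000 00101000 00000000 10111010 00101001 00101011 10110101

Since C = msg ⊕ key, XORing both sides with msg gives key = msg ⊕ C.
byte 0: bb XOR 84 = 3f
byte 1: c7 XOR bc = 7b
byte 2: a3 XOR 93 = 30
byte 3: 75 XOR 5d = 28
byte 4: c4 XOR c4 = 00
byte 5: 9a XOR 20 = ba
byte 6: c9 XOR e0 = 29
byte 7: 07 XOR 2c = 2b
byte 8: dd XOR 68 = b5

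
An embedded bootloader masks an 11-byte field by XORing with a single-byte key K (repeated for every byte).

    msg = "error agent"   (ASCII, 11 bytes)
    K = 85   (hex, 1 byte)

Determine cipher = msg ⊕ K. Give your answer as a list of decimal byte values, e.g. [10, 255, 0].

[224, 247, 247, 234, 247, 165, 228, 226, 224, 235, 241]

The 1-byte key repeats, so the effective keystream is 85 85 85 85 85 85 85 85 85 85 85.
byte 0: 01100101 ^ 10000101 = 11100000
byte 1: 01110010 ^ 10000101 = 11110111
byte 2: 01110010 ^ 10000101 = 11110111
byte 3: 01101111 ^ 10000101 = 11101010
byte 4: 01110010 ^ 10000101 = 11110111
byte 5: 00100000 ^ 10000101 = 10100101
byte 6: 01100001 ^ 10000101 = 11100100
byte 7: 01100111 ^ 10000101 = 11100010
byte 8: 01100101 ^ 10000101 = 11100000
byte 9: 01101110 ^ 10000101 = 11101011
byte 10: 01110100 ^ 10000101 = 11110001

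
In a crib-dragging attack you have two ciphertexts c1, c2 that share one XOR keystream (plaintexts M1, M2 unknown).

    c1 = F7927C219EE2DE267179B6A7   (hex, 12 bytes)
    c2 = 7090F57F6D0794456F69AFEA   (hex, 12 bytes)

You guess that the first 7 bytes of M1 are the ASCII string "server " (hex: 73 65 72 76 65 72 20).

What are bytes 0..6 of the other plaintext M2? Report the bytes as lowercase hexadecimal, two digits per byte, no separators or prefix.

First, c1 ⊕ c2 = (M1 ⊕ K) ⊕ (M2 ⊕ K) = M1 ⊕ M2, so the key drops out. Then M2 = (M1 ⊕ M2) ⊕ M1 over the first 7 bytes.
byte 0: (f7 ^ 70) ^ 73 = 87 ^ 73 = f4
byte 1: (92 ^ 90) ^ 65 = 02 ^ 65 = 67
byte 2: (7c ^ f5) ^ 72 = 89 ^ 72 = fb
byte 3: (21 ^ 7f) ^ 76 = 5e ^ 76 = 28
byte 4: (9e ^ 6d) ^ 65 = f3 ^ 65 = 96
byte 5: (e2 ^ 07) ^ 72 = e5 ^ 72 = 97
byte 6: (de ^ 94) ^ 20 = 4a ^ 20 = 6a

f467fb2896976a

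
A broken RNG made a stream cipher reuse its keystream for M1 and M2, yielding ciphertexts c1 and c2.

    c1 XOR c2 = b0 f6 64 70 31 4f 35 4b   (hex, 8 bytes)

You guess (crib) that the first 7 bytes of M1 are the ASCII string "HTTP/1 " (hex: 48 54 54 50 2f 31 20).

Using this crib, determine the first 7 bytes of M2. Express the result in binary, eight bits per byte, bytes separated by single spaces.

11111000 10100010 00110000 00100000 00011110 01111110 00010101

Since c1 ⊕ c2 = M1 ⊕ M2, XORing with the guessed M1 bytes yields the corresponding M2 bytes: M2 = (c1 ⊕ c2) ⊕ M1.
176 ⊕  72 = 248
246 ⊕  84 = 162
100 ⊕  84 =  48
112 ⊕  80 =  32
 49 ⊕  47 =  30
 79 ⊕  49 = 126
 53 ⊕  32 =  21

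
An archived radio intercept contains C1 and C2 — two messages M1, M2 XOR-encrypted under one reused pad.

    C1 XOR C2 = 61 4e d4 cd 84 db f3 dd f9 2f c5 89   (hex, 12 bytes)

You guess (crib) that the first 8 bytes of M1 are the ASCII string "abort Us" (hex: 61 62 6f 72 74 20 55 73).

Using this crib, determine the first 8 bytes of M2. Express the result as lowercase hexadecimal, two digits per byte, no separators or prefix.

Since C1 ⊕ C2 = M1 ⊕ M2, XORing with the guessed M1 bytes yields the corresponding M2 bytes: M2 = (C1 ⊕ C2) ⊕ M1.
61 xor 61 = 00
4e xor 62 = 2c
d4 xor 6f = bb
cd xor 72 = bf
84 xor 74 = f0
db xor 20 = fb
f3 xor 55 = a6
dd xor 73 = ae

002cbbbff0fba6ae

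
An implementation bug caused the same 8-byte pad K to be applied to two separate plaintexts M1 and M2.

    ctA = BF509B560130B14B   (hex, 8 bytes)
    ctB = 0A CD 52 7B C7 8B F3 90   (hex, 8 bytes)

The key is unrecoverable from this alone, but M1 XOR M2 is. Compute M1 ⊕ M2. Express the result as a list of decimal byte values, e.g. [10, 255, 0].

ctA ⊕ ctB = (M1 ⊕ K) ⊕ (M2 ⊕ K) = M1 ⊕ M2 — the shared key cancels under XOR.
byte 0: 191 ⊕  10 = 181
byte 1:  80 ⊕ 205 = 157
byte 2: 155 ⊕  82 = 201
byte 3:  86 ⊕ 123 =  45
byte 4:   1 ⊕ 199 = 198
byte 5:  48 ⊕ 139 = 187
byte 6: 177 ⊕ 243 =  66
byte 7:  75 ⊕ 144 = 219

[181, 157, 201, 45, 198, 187, 66, 219]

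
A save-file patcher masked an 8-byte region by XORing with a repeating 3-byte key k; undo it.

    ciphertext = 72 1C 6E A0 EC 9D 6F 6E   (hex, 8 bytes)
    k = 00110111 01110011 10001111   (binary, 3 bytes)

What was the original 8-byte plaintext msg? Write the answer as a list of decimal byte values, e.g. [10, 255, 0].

[69, 111, 225, 151, 159, 18, 88, 29]

The 3-byte key repeats, so the effective keystream is 37 73 8f 37 73 8f 37 73.
byte 0: 72 XOR 37 = 45
byte 1: 1c XOR 73 = 6f
byte 2: 6e XOR 8f = e1
byte 3: a0 XOR 37 = 97
byte 4: ec XOR 73 = 9f
byte 5: 9d XOR 8f = 12
byte 6: 6f XOR 37 = 58
byte 7: 6e XOR 73 = 1d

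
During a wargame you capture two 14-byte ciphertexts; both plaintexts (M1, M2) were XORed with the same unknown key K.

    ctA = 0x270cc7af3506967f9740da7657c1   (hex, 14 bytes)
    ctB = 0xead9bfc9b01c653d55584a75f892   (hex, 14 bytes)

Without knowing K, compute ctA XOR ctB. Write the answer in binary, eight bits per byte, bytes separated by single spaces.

11001101 11010101 01111000 01100110 10000101 00011010 11110011 01000010 11000010 00011000 10010000 00000011 10101111 01010011

ctA ⊕ ctB = (M1 ⊕ K) ⊕ (M2 ⊕ K) = M1 ⊕ M2 — the shared key cancels under XOR.
27 XOR ea = cd
0c XOR d9 = d5
c7 XOR bf = 78
af XOR c9 = 66
35 XOR b0 = 85
06 XOR 1c = 1a
96 XOR 65 = f3
7f XOR 3d = 42
97 XOR 55 = c2
40 XOR 58 = 18
da XOR 4a = 90
76 XOR 75 = 03
57 XOR f8 = af
c1 XOR 92 = 53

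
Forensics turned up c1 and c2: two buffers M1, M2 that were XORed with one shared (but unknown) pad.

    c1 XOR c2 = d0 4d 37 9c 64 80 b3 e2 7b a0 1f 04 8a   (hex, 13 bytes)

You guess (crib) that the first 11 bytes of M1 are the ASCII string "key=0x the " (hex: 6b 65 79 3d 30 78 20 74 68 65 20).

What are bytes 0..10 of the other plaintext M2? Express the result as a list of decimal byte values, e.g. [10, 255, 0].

Since c1 ⊕ c2 = M1 ⊕ M2, XORing with the guessed M1 bytes yields the corresponding M2 bytes: M2 = (c1 ⊕ c2) ⊕ M1.
d0 ^ 6b = bb
4d ^ 65 = 28
37 ^ 79 = 4e
9c ^ 3d = a1
64 ^ 30 = 54
80 ^ 78 = f8
b3 ^ 20 = 93
e2 ^ 74 = 96
7b ^ 68 = 13
a0 ^ 65 = c5
1f ^ 20 = 3f

[187, 40, 78, 161, 84, 248, 147, 150, 19, 197, 63]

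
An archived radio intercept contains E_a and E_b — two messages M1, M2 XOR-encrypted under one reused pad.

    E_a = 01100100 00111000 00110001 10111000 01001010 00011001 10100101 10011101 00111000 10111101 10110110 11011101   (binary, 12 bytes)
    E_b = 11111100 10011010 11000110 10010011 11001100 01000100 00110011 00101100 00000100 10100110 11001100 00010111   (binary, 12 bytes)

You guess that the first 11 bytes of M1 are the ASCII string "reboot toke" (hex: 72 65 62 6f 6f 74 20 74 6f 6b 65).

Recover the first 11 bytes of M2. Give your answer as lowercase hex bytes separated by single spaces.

First, E_a ⊕ E_b = (M1 ⊕ K) ⊕ (M2 ⊕ K) = M1 ⊕ M2, so the key drops out. Then M2 = (M1 ⊕ M2) ⊕ M1 over the first 11 bytes.
byte 0: (64 xor fc) xor 72 = 98 xor 72 = ea
byte 1: (38 xor 9a) xor 65 = a2 xor 65 = c7
byte 2: (31 xor c6) xor 62 = f7 xor 62 = 95
byte 3: (b8 xor 93) xor 6f = 2b xor 6f = 44
byte 4: (4a xor cc) xor 6f = 86 xor 6f = e9
byte 5: (19 xor 44) xor 74 = 5d xor 74 = 29
byte 6: (a5 xor 33) xor 20 = 96 xor 20 = b6
byte 7: (9d xor 2c) xor 74 = b1 xor 74 = c5
byte 8: (38 xor 04) xor 6f = 3c xor 6f = 53
byte 9: (bd xor a6) xor 6b = 1b xor 6b = 70
byte 10: (b6 xor cc) xor 65 = 7a xor 65 = 1f

ea c7 95 44 e9 29 b6 c5 53 70 1f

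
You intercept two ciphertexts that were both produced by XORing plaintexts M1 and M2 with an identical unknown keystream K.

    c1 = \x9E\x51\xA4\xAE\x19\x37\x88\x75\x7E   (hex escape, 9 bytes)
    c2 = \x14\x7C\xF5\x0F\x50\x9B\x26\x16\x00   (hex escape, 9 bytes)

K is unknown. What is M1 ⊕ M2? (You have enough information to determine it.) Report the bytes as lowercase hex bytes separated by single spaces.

c1 ⊕ c2 = (M1 ⊕ K) ⊕ (M2 ⊕ K) = M1 ⊕ M2 — the shared key cancels under XOR.
10011110 ^ 00010100 = 10001010
01010001 ^ 01111100 = 00101101
10100100 ^ 11110101 = 01010001
10101110 ^ 00001111 = 10100001
00011001 ^ 01010000 = 01001001
00110111 ^ 10011011 = 10101100
10001000 ^ 00100110 = 10101110
01110101 ^ 00010110 = 01100011
01111110 ^ 00000000 = 01111110

8a 2d 51 a1 49 ac ae 63 7e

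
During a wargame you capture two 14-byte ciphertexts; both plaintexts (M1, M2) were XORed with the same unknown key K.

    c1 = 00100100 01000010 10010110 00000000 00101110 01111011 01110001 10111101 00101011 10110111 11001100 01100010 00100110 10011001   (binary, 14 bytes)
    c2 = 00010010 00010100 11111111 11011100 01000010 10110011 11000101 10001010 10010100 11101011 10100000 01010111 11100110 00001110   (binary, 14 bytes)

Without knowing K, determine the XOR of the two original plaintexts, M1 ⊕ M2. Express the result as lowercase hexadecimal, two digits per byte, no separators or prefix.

365669dc6cc8b437bf5c6c35c097

c1 ⊕ c2 = (M1 ⊕ K) ⊕ (M2 ⊕ K) = M1 ⊕ M2 — the shared key cancels under XOR.
byte 0: 24 ⊕ 12 = 36
byte 1: 42 ⊕ 14 = 56
byte 2: 96 ⊕ ff = 69
byte 3: 00 ⊕ dc = dc
byte 4: 2e ⊕ 42 = 6c
byte 5: 7b ⊕ b3 = c8
byte 6: 71 ⊕ c5 = b4
byte 7: bd ⊕ 8a = 37
byte 8: 2b ⊕ 94 = bf
byte 9: b7 ⊕ eb = 5c
byte 10: cc ⊕ a0 = 6c
byte 11: 62 ⊕ 57 = 35
byte 12: 26 ⊕ e6 = c0
byte 13: 99 ⊕ 0e = 97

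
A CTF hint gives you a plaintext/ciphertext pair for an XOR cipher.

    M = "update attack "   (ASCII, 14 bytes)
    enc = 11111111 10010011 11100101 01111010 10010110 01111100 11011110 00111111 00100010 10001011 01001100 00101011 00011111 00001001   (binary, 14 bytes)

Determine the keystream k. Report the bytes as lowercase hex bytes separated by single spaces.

Since enc = M ⊕ k, XORing both sides with M gives k = M ⊕ enc.
75 xor ff = 8a
70 xor 93 = e3
64 xor e5 = 81
61 xor 7a = 1b
74 xor 96 = e2
65 xor 7c = 19
20 xor de = fe
61 xor 3f = 5e
74 xor 22 = 56
74 xor 8b = ff
61 xor 4c = 2d
63 xor 2b = 48
6b xor 1f = 74
20 xor 09 = 29

8a e3 81 1b e2 19 fe 5e 56 ff 2d 48 74 29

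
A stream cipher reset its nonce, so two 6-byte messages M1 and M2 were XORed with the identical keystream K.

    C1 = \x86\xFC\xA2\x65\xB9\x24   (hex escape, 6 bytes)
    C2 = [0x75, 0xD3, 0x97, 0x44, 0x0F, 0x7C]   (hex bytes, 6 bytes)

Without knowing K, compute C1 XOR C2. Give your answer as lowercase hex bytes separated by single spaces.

f3 2f 35 21 b6 58

C1 ⊕ C2 = (M1 ⊕ K) ⊕ (M2 ⊕ K) = M1 ⊕ M2 — the shared key cancels under XOR.
byte 0: 134 ⊕ 117 = 243
byte 1: 252 ⊕ 211 =  47
byte 2: 162 ⊕ 151 =  53
byte 3: 101 ⊕  68 =  33
byte 4: 185 ⊕  15 = 182
byte 5:  36 ⊕ 124 =  88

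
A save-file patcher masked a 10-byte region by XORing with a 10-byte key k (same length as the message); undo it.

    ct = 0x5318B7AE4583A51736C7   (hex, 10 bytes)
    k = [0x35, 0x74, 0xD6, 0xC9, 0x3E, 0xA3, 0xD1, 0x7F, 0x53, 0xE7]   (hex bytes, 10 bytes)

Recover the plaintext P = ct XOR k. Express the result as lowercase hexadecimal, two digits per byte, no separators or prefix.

XOR is its own inverse, so applying the key byte-wise gives the result directly.
byte 0: 01010011 ⊕ 00110101 = 01100110
byte 1: 00011000 ⊕ 01110100 = 01101100
byte 2: 10110111 ⊕ 11010110 = 01100001
byte 3: 10101110 ⊕ 11001001 = 01100111
byte 4: 01000101 ⊕ 00111110 = 01111011
byte 5: 10000011 ⊕ 10100011 = 00100000
byte 6: 10100101 ⊕ 11010001 = 01110100
byte 7: 00010111 ⊕ 01111111 = 01101000
byte 8: 00110110 ⊕ 01010011 = 01100101
byte 9: 11000111 ⊕ 11100111 = 00100000

666c61677b2074686520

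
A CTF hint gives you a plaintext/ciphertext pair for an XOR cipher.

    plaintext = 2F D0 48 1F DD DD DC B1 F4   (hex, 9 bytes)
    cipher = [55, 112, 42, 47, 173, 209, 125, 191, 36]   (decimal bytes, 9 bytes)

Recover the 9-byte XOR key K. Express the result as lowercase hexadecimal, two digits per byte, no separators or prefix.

Since cipher = plaintext ⊕ K, XORing both sides with plaintext gives K = plaintext ⊕ cipher.
 47 ⊕  55 =  24
208 ⊕ 112 = 160
 72 ⊕  42 =  98
 31 ⊕  47 =  48
221 ⊕ 173 = 112
221 ⊕ 209 =  12
220 ⊕ 125 = 161
177 ⊕ 191 =  14
244 ⊕  36 = 208

18a06230700ca10ed0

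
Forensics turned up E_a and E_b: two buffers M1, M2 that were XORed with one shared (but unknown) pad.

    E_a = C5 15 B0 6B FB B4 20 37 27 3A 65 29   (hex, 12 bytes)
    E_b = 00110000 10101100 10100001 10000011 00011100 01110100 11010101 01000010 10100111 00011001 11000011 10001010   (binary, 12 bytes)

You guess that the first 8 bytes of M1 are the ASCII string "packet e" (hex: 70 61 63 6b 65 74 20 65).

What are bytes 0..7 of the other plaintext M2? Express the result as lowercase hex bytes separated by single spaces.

85 d8 72 83 82 b4 d5 10

First, E_a ⊕ E_b = (M1 ⊕ K) ⊕ (M2 ⊕ K) = M1 ⊕ M2, so the key drops out. Then M2 = (M1 ⊕ M2) ⊕ M1 over the first 8 bytes.
byte 0: (c5 ^ 30) ^ 70 = f5 ^ 70 = 85
byte 1: (15 ^ ac) ^ 61 = b9 ^ 61 = d8
byte 2: (b0 ^ a1) ^ 63 = 11 ^ 63 = 72
byte 3: (6b ^ 83) ^ 6b = e8 ^ 6b = 83
byte 4: (fb ^ 1c) ^ 65 = e7 ^ 65 = 82
byte 5: (b4 ^ 74) ^ 74 = c0 ^ 74 = b4
byte 6: (20 ^ d5) ^ 20 = f5 ^ 20 = d5
byte 7: (37 ^ 42) ^ 65 = 75 ^ 65 = 10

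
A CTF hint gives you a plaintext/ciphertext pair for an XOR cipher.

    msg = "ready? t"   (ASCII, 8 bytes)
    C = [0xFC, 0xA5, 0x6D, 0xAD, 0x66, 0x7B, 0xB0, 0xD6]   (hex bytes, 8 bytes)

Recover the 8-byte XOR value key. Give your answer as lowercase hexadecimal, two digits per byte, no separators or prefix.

Since C = msg ⊕ key, XORing both sides with msg gives key = msg ⊕ C.
114 ^ 252 = 142
101 ^ 165 = 192
 97 ^ 109 =  12
100 ^ 173 = 201
121 ^ 102 =  31
 63 ^ 123 =  68
 32 ^ 176 = 144
116 ^ 214 = 162

8ec00cc91f4490a2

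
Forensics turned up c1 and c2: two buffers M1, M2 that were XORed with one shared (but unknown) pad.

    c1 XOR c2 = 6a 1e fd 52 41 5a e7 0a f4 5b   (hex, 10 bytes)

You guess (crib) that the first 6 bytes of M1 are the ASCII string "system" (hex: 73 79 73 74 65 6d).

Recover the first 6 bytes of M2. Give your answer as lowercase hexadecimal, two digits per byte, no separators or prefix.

Since c1 ⊕ c2 = M1 ⊕ M2, XORing with the guessed M1 bytes yields the corresponding M2 bytes: M2 = (c1 ⊕ c2) ⊕ M1.
6a ⊕ 73 = 19
1e ⊕ 79 = 67
fd ⊕ 73 = 8e
52 ⊕ 74 = 26
41 ⊕ 65 = 24
5a ⊕ 6d = 37

19678e262437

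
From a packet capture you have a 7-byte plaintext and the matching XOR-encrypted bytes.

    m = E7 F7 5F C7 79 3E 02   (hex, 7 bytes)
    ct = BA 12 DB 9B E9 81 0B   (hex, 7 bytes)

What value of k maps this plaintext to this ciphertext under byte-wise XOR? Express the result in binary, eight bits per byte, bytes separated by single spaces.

Since ct = m ⊕ k, XORing both sides with m gives k = m ⊕ ct.
byte 0: e7 XOR ba = 5d
byte 1: f7 XOR 12 = e5
byte 2: 5f XOR db = 84
byte 3: c7 XOR 9b = 5c
byte 4: 79 XOR e9 = 90
byte 5: 3e XOR 81 = bf
byte 6: 02 XOR 0b = 09

01011101 11100101 10000100 01011100 10010000 10111111 00001001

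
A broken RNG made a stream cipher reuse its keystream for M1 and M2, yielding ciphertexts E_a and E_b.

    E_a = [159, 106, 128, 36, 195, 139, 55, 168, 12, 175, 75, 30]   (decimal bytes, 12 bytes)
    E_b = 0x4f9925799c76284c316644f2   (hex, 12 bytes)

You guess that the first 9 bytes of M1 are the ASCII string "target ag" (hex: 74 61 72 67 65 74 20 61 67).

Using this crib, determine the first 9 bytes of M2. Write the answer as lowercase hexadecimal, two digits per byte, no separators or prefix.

First, E_a ⊕ E_b = (M1 ⊕ K) ⊕ (M2 ⊕ K) = M1 ⊕ M2, so the key drops out. Then M2 = (M1 ⊕ M2) ⊕ M1 over the first 9 bytes.
byte 0: (9f XOR 4f) XOR 74 = d0 XOR 74 = a4
byte 1: (6a XOR 99) XOR 61 = f3 XOR 61 = 92
byte 2: (80 XOR 25) XOR 72 = a5 XOR 72 = d7
byte 3: (24 XOR 79) XOR 67 = 5d XOR 67 = 3a
byte 4: (c3 XOR 9c) XOR 65 = 5f XOR 65 = 3a
byte 5: (8b XOR 76) XOR 74 = fd XOR 74 = 89
byte 6: (37 XOR 28) XOR 20 = 1f XOR 20 = 3f
byte 7: (a8 XOR 4c) XOR 61 = e4 XOR 61 = 85
byte 8: (0c XOR 31) XOR 67 = 3d XOR 67 = 5a

a492d73a3a893f855a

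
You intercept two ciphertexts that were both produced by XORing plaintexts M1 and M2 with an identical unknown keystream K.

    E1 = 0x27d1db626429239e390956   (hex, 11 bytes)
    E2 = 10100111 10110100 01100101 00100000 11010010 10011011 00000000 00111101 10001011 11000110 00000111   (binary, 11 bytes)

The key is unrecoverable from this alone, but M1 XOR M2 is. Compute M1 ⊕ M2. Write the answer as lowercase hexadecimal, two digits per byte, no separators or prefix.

E1 ⊕ E2 = (M1 ⊕ K) ⊕ (M2 ⊕ K) = M1 ⊕ M2 — the shared key cancels under XOR.
byte 0: 00100111 ^ 10100111 = 10000000
byte 1: 11010001 ^ 10110100 = 01100101
byte 2: 11011011 ^ 01100101 = 10111110
byte 3: 01100010 ^ 00100000 = 01000010
byte 4: 01100100 ^ 11010010 = 10110110
byte 5: 00101001 ^ 10011011 = 10110010
byte 6: 00100011 ^ 00000000 = 00100011
byte 7: 10011110 ^ 00111101 = 10100011
byte 8: 00111001 ^ 10001011 = 10110010
byte 9: 00001001 ^ 11000110 = 11001111
byte 10: 01010110 ^ 00000111 = 01010001

8065be42b6b223a3b2cf51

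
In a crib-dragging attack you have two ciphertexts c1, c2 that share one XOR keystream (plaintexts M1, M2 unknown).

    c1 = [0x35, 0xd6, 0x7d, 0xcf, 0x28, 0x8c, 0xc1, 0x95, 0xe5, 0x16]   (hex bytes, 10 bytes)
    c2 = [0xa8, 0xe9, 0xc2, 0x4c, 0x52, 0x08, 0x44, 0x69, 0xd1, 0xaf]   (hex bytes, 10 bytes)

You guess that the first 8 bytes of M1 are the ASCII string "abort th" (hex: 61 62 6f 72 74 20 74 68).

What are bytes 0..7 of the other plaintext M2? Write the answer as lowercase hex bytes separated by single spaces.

First, c1 ⊕ c2 = (M1 ⊕ K) ⊕ (M2 ⊕ K) = M1 ⊕ M2, so the key drops out. Then M2 = (M1 ⊕ M2) ⊕ M1 over the first 8 bytes.
byte 0: (35 xor a8) xor 61 = 9d xor 61 = fc
byte 1: (d6 xor e9) xor 62 = 3f xor 62 = 5d
byte 2: (7d xor c2) xor 6f = bf xor 6f = d0
byte 3: (cf xor 4c) xor 72 = 83 xor 72 = f1
byte 4: (28 xor 52) xor 74 = 7a xor 74 = 0e
byte 5: (8c xor 08) xor 20 = 84 xor 20 = a4
byte 6: (c1 xor 44) xor 74 = 85 xor 74 = f1
byte 7: (95 xor 69) xor 68 = fc xor 68 = 94

fc 5d d0 f1 0e a4 f1 94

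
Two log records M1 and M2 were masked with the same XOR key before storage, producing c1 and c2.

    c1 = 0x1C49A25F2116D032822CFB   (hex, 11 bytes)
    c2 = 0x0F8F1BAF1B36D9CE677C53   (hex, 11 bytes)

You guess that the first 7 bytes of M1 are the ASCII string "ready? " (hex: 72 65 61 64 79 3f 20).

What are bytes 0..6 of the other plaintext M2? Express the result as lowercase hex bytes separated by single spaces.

First, c1 ⊕ c2 = (M1 ⊕ K) ⊕ (M2 ⊕ K) = M1 ⊕ M2, so the key drops out. Then M2 = (M1 ⊕ M2) ⊕ M1 over the first 7 bytes.
byte 0: (1c XOR 0f) XOR 72 = 13 XOR 72 = 61
byte 1: (49 XOR 8f) XOR 65 = c6 XOR 65 = a3
byte 2: (a2 XOR 1b) XOR 61 = b9 XOR 61 = d8
byte 3: (5f XOR af) XOR 64 = f0 XOR 64 = 94
byte 4: (21 XOR 1b) XOR 79 = 3a XOR 79 = 43
byte 5: (16 XOR 36) XOR 3f = 20 XOR 3f = 1f
byte 6: (d0 XOR d9) XOR 20 = 09 XOR 20 = 29

61 a3 d8 94 43 1f 29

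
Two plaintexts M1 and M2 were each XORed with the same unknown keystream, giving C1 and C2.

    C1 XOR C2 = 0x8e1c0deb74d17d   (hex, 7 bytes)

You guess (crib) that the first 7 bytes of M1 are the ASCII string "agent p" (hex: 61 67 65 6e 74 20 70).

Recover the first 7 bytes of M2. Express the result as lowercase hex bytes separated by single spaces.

ef 7b 68 85 00 f1 0d

Since C1 ⊕ C2 = M1 ⊕ M2, XORing with the guessed M1 bytes yields the corresponding M2 bytes: M2 = (C1 ⊕ C2) ⊕ M1.
8e ⊕ 61 = ef
1c ⊕ 67 = 7b
0d ⊕ 65 = 68
eb ⊕ 6e = 85
74 ⊕ 74 = 00
d1 ⊕ 20 = f1
7d ⊕ 70 = 0d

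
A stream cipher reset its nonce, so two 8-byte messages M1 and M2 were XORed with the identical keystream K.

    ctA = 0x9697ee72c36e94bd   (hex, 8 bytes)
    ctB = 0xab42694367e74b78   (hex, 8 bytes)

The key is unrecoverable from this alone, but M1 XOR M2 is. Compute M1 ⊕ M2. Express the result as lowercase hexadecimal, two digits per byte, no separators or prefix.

3dd58731a489dfc5

ctA ⊕ ctB = (M1 ⊕ K) ⊕ (M2 ⊕ K) = M1 ⊕ M2 — the shared key cancels under XOR.
10010110 ⊕ 10101011 = 00111101
10010111 ⊕ 01000010 = 11010101
11101110 ⊕ 01101001 = 10000111
01110010 ⊕ 01000011 = 00110001
11000011 ⊕ 01100111 = 10100100
01101110 ⊕ 11100111 = 10001001
10010100 ⊕ 01001011 = 11011111
10111101 ⊕ 01111000 = 11000101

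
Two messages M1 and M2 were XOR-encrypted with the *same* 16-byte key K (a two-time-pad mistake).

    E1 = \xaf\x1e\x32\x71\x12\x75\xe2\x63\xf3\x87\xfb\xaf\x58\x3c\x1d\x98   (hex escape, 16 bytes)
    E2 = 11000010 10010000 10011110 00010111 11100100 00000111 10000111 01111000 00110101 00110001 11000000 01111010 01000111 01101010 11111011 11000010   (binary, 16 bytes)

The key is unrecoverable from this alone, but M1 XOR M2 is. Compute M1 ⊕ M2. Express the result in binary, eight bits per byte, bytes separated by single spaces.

01101101 10001110 10101100 01100110 11110110 01110010 01100101 00011011 11000110 10110110 00111011 11010101 00011111 01010110 11100110 01011010

E1 ⊕ E2 = (M1 ⊕ K) ⊕ (M2 ⊕ K) = M1 ⊕ M2 — the shared key cancels under XOR.
byte 0: af xor c2 = 6d
byte 1: 1e xor 90 = 8e
byte 2: 32 xor 9e = ac
byte 3: 71 xor 17 = 66
byte 4: 12 xor e4 = f6
byte 5: 75 xor 07 = 72
byte 6: e2 xor 87 = 65
byte 7: 63 xor 78 = 1b
byte 8: f3 xor 35 = c6
byte 9: 87 xor 31 = b6
byte 10: fb xor c0 = 3b
byte 11: af xor 7a = d5
byte 12: 58 xor 47 = 1f
byte 13: 3c xor 6a = 56
byte 14: 1d xor fb = e6
byte 15: 98 xor c2 = 5a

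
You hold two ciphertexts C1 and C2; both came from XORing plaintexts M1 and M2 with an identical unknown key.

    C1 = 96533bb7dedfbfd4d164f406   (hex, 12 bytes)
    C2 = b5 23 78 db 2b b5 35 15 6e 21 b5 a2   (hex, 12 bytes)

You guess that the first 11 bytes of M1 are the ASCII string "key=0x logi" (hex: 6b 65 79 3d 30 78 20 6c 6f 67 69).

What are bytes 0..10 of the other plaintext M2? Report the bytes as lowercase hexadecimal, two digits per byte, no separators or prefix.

First, C1 ⊕ C2 = (M1 ⊕ K) ⊕ (M2 ⊕ K) = M1 ⊕ M2, so the key drops out. Then M2 = (M1 ⊕ M2) ⊕ M1 over the first 11 bytes.
byte 0: (96 ⊕ b5) ⊕ 6b = 23 ⊕ 6b = 48
byte 1: (53 ⊕ 23) ⊕ 65 = 70 ⊕ 65 = 15
byte 2: (3b ⊕ 78) ⊕ 79 = 43 ⊕ 79 = 3a
byte 3: (b7 ⊕ db) ⊕ 3d = 6c ⊕ 3d = 51
byte 4: (de ⊕ 2b) ⊕ 30 = f5 ⊕ 30 = c5
byte 5: (df ⊕ b5) ⊕ 78 = 6a ⊕ 78 = 12
byte 6: (bf ⊕ 35) ⊕ 20 = 8a ⊕ 20 = aa
byte 7: (d4 ⊕ 15) ⊕ 6c = c1 ⊕ 6c = ad
byte 8: (d1 ⊕ 6e) ⊕ 6f = bf ⊕ 6f = d0
byte 9: (64 ⊕ 21) ⊕ 67 = 45 ⊕ 67 = 22
byte 10: (f4 ⊕ b5) ⊕ 69 = 41 ⊕ 69 = 28

48153a51c512aaadd02228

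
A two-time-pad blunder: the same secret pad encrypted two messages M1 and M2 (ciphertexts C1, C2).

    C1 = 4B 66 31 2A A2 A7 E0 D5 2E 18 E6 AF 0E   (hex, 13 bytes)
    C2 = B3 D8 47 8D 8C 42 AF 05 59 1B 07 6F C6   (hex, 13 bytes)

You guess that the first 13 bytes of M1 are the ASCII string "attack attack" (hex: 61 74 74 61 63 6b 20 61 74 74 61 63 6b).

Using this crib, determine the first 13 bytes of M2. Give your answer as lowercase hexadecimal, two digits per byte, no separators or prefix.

99ca02c64d8e6fb1037780a3a3

First, C1 ⊕ C2 = (M1 ⊕ K) ⊕ (M2 ⊕ K) = M1 ⊕ M2, so the key drops out. Then M2 = (M1 ⊕ M2) ⊕ M1 over the first 13 bytes.
byte 0: (4b xor b3) xor 61 = f8 xor 61 = 99
byte 1: (66 xor d8) xor 74 = be xor 74 = ca
byte 2: (31 xor 47) xor 74 = 76 xor 74 = 02
byte 3: (2a xor 8d) xor 61 = a7 xor 61 = c6
byte 4: (a2 xor 8c) xor 63 = 2e xor 63 = 4d
byte 5: (a7 xor 42) xor 6b = e5 xor 6b = 8e
byte 6: (e0 xor af) xor 20 = 4f xor 20 = 6f
byte 7: (d5 xor 05) xor 61 = d0 xor 61 = b1
byte 8: (2e xor 59) xor 74 = 77 xor 74 = 03
byte 9: (18 xor 1b) xor 74 = 03 xor 74 = 77
byte 10: (e6 xor 07) xor 61 = e1 xor 61 = 80
byte 11: (af xor 6f) xor 63 = c0 xor 63 = a3
byte 12: (0e xor c6) xor 6b = c8 xor 6b = a3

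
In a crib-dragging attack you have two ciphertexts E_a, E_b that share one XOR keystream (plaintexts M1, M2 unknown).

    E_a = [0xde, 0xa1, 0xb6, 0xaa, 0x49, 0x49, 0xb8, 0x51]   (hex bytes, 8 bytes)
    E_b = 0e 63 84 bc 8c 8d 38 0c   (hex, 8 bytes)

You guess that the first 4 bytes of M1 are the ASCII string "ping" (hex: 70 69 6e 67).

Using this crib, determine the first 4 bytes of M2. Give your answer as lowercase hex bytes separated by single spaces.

a0 ab 5c 71

First, E_a ⊕ E_b = (M1 ⊕ K) ⊕ (M2 ⊕ K) = M1 ⊕ M2, so the key drops out. Then M2 = (M1 ⊕ M2) ⊕ M1 over the first 4 bytes.
byte 0: (de xor 0e) xor 70 = d0 xor 70 = a0
byte 1: (a1 xor 63) xor 69 = c2 xor 69 = ab
byte 2: (b6 xor 84) xor 6e = 32 xor 6e = 5c
byte 3: (aa xor bc) xor 67 = 16 xor 67 = 71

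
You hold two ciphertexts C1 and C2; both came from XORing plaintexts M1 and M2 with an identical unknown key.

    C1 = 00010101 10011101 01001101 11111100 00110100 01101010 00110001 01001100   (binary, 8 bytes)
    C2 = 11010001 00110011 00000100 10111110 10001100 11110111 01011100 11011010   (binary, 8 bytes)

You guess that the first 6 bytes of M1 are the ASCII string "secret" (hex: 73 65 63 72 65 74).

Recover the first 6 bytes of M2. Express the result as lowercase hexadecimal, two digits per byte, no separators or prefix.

b7cb2a30dde9

First, C1 ⊕ C2 = (M1 ⊕ K) ⊕ (M2 ⊕ K) = M1 ⊕ M2, so the key drops out. Then M2 = (M1 ⊕ M2) ⊕ M1 over the first 6 bytes.
byte 0: (15 XOR d1) XOR 73 = c4 XOR 73 = b7
byte 1: (9d XOR 33) XOR 65 = ae XOR 65 = cb
byte 2: (4d XOR 04) XOR 63 = 49 XOR 63 = 2a
byte 3: (fc XOR be) XOR 72 = 42 XOR 72 = 30
byte 4: (34 XOR 8c) XOR 65 = b8 XOR 65 = dd
byte 5: (6a XOR f7) XOR 74 = 9d XOR 74 = e9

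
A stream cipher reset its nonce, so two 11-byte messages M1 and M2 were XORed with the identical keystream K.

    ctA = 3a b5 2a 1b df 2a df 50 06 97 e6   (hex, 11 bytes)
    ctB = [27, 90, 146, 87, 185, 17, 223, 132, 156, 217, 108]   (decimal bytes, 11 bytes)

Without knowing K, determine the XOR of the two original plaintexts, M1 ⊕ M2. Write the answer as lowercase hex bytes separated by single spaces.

ctA ⊕ ctB = (M1 ⊕ K) ⊕ (M2 ⊕ K) = M1 ⊕ M2 — the shared key cancels under XOR.
3a xor 1b = 21
b5 xor 5a = ef
2a xor 92 = b8
1b xor 57 = 4c
df xor b9 = 66
2a xor 11 = 3b
df xor df = 00
50 xor 84 = d4
06 xor 9c = 9a
97 xor d9 = 4e
e6 xor 6c = 8a

21 ef b8 4c 66 3b 00 d4 9a 4e 8a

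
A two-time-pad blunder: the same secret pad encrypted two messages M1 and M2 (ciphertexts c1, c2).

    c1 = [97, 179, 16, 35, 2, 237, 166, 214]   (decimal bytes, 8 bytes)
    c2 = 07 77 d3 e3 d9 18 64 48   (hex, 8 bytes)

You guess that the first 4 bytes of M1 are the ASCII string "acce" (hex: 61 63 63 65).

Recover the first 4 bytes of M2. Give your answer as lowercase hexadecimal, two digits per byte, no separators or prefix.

First, c1 ⊕ c2 = (M1 ⊕ K) ⊕ (M2 ⊕ K) = M1 ⊕ M2, so the key drops out. Then M2 = (M1 ⊕ M2) ⊕ M1 over the first 4 bytes.
byte 0: (61 ^ 07) ^ 61 = 66 ^ 61 = 07
byte 1: (b3 ^ 77) ^ 63 = c4 ^ 63 = a7
byte 2: (10 ^ d3) ^ 63 = c3 ^ 63 = a0
byte 3: (23 ^ e3) ^ 65 = c0 ^ 65 = a5

07a7a0a5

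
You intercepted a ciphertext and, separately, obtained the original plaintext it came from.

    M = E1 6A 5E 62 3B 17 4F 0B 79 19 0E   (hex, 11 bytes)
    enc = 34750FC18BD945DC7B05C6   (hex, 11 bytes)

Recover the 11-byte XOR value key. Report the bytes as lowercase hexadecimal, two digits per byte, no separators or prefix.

d51f51a3b0ce0ad7021cc8

Since enc = M ⊕ key, XORing both sides with M gives key = M ⊕ enc.
e1 XOR 34 = d5
6a XOR 75 = 1f
5e XOR 0f = 51
62 XOR c1 = a3
3b XOR 8b = b0
17 XOR d9 = ce
4f XOR 45 = 0a
0b XOR dc = d7
79 XOR 7b = 02
19 XOR 05 = 1c
0e XOR c6 = c8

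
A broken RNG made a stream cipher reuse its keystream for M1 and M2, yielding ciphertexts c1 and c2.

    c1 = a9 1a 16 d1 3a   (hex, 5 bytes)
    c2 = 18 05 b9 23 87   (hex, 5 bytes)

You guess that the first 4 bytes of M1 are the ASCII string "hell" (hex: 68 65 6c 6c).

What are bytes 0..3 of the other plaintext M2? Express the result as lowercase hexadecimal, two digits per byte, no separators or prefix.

d97ac39e

First, c1 ⊕ c2 = (M1 ⊕ K) ⊕ (M2 ⊕ K) = M1 ⊕ M2, so the key drops out. Then M2 = (M1 ⊕ M2) ⊕ M1 over the first 4 bytes.
byte 0: (a9 ⊕ 18) ⊕ 68 = b1 ⊕ 68 = d9
byte 1: (1a ⊕ 05) ⊕ 65 = 1f ⊕ 65 = 7a
byte 2: (16 ⊕ b9) ⊕ 6c = af ⊕ 6c = c3
byte 3: (d1 ⊕ 23) ⊕ 6c = f2 ⊕ 6c = 9e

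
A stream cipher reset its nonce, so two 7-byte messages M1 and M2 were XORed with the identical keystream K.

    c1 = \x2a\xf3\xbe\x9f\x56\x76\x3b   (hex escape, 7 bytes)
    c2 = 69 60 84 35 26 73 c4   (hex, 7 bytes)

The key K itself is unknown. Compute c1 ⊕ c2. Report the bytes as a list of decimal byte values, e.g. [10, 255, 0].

c1 ⊕ c2 = (M1 ⊕ K) ⊕ (M2 ⊕ K) = M1 ⊕ M2 — the shared key cancels under XOR.
00101010 xor 01101001 = 01000011
11110011 xor 01100000 = 10010011
10111110 xor 10000100 = 00111010
10011111 xor 00110101 = 10101010
01010110 xor 00100110 = 01110000
01110110 xor 01110011 = 00000101
00111011 xor 11000100 = 11111111

[67, 147, 58, 170, 112, 5, 255]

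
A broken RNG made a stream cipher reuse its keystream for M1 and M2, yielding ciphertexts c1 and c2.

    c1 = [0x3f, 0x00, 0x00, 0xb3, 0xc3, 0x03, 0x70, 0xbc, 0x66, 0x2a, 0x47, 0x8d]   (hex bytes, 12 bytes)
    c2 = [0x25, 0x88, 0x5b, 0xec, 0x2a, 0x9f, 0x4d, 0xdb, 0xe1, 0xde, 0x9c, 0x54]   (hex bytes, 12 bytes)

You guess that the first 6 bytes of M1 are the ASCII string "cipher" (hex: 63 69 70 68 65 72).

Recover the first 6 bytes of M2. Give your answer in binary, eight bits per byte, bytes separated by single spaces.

01111001 11100001 00101011 00110111 10001100 11101110

First, c1 ⊕ c2 = (M1 ⊕ K) ⊕ (M2 ⊕ K) = M1 ⊕ M2, so the key drops out. Then M2 = (M1 ⊕ M2) ⊕ M1 over the first 6 bytes.
byte 0: (3f xor 25) xor 63 = 1a xor 63 = 79
byte 1: (00 xor 88) xor 69 = 88 xor 69 = e1
byte 2: (00 xor 5b) xor 70 = 5b xor 70 = 2b
byte 3: (b3 xor ec) xor 68 = 5f xor 68 = 37
byte 4: (c3 xor 2a) xor 65 = e9 xor 65 = 8c
byte 5: (03 xor 9f) xor 72 = 9c xor 72 = ee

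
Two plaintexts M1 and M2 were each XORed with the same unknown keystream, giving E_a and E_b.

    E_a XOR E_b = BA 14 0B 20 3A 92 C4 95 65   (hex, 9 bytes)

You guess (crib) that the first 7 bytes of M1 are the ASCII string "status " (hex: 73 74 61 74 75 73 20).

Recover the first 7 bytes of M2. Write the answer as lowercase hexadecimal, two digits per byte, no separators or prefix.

c9606a544fe1e4

Since E_a ⊕ E_b = M1 ⊕ M2, XORing with the guessed M1 bytes yields the corresponding M2 bytes: M2 = (E_a ⊕ E_b) ⊕ M1.
10111010 ^ 01110011 = 11001001
00010100 ^ 01110100 = 01100000
00001011 ^ 01100001 = 01101010
00100000 ^ 01110100 = 01010100
00111010 ^ 01110101 = 01001111
10010010 ^ 01110011 = 11100001
11000100 ^ 00100000 = 11100100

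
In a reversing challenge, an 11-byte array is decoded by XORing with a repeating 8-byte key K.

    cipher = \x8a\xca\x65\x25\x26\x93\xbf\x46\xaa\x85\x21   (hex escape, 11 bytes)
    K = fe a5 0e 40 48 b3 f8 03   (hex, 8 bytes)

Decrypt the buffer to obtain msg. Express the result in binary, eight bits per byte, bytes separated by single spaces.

01110100 01101111 01101011 01100101 01101110 00100000 01000111 01000101 01010100 00100000 00101111

The 8-byte key repeats, so the effective keystream is fe a5 0e 40 48 b3 f8 03 fe a5 0e.
byte 0: 8a xor fe = 74
byte 1: ca xor a5 = 6f
byte 2: 65 xor 0e = 6b
byte 3: 25 xor 40 = 65
byte 4: 26 xor 48 = 6e
byte 5: 93 xor b3 = 20
byte 6: bf xor f8 = 47
byte 7: 46 xor 03 = 45
byte 8: aa xor fe = 54
byte 9: 85 xor a5 = 20
byte 10: 21 xor 0e = 2f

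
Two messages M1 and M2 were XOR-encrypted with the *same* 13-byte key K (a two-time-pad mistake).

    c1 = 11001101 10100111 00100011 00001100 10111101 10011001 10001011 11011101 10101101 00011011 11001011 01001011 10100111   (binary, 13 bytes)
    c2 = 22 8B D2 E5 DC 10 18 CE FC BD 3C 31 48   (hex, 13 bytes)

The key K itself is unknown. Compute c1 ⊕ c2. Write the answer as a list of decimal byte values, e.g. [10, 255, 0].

[239, 44, 241, 233, 97, 137, 147, 19, 81, 166, 247, 122, 239]

c1 ⊕ c2 = (M1 ⊕ K) ⊕ (M2 ⊕ K) = M1 ⊕ M2 — the shared key cancels under XOR.
cd XOR 22 = ef
a7 XOR 8b = 2c
23 XOR d2 = f1
0c XOR e5 = e9
bd XOR dc = 61
99 XOR 10 = 89
8b XOR 18 = 93
dd XOR ce = 13
ad XOR fc = 51
1b XOR bd = a6
cb XOR 3c = f7
4b XOR 31 = 7a
a7 XOR 48 = ef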